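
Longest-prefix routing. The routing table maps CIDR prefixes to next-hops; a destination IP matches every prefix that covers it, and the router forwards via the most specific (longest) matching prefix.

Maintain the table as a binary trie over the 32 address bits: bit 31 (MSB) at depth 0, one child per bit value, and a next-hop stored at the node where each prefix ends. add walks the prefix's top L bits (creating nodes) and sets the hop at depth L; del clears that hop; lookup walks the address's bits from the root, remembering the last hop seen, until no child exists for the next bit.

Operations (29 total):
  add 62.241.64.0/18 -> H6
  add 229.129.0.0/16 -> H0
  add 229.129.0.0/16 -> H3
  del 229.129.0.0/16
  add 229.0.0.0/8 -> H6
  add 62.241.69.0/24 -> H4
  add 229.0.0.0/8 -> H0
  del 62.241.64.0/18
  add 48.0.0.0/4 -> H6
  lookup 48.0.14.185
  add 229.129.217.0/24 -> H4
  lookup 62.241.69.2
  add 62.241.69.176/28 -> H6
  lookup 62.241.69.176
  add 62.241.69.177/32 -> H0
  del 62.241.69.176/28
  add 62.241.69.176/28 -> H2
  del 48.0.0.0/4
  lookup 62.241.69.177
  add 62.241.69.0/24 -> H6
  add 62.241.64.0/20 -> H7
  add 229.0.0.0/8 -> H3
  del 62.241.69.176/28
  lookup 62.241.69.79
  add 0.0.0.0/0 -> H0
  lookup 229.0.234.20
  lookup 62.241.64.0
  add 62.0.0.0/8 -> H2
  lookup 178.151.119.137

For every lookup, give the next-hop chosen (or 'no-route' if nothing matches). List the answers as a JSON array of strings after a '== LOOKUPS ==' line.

Process each operation:
  add 62.241.64.0/18 -> H6 at depth 18
  add 229.129.0.0/16 -> H0 at depth 16
  add 229.129.0.0/16 -> H3 at depth 16
  - 229.129.0.0/16 clear@16
  add 229.0.0.0/8 -> H6 at depth 8
  add 62.241.69.0/24 -> H4 at depth 24
  add 229.0.0.0/8 -> H0 at depth 8
  - 62.241.64.0/18 clear@18
  add 48.0.0.0/4 -> H6 at depth 4
  Q 48.0.14.185: descend 0011 ; hops seen [H6] ; pick H6
  add 229.129.217.0/24 -> H4 at depth 24
  Q 62.241.69.2: descend 001111101111000101000101 ; hops seen [H6,H4] ; pick H4
  add 62.241.69.176/28 -> H6 at depth 28
  Q 62.241.69.176: descend 0011111011110001010001011011 ; hops seen [H6,H4,H6] ; pick H6
  add 62.241.69.177/32 -> H0 at depth 32
  - 62.241.69.176/28 clear@28
  add 62.241.69.176/28 -> H2 at depth 28
  - 48.0.0.0/4 clear@4
  Q 62.241.69.177: descend 00111110111100010100010110110001 ; hops seen [H4,H2,H0] ; pick H0
  add 62.241.69.0/24 -> H6 at depth 24
  add 62.241.64.0/20 -> H7 at depth 20
  add 229.0.0.0/8 -> H3 at depth 8
  - 62.241.69.176/28 clear@28
  Q 62.241.69.79: descend 001111101111000101000101 ; hops seen [H7,H6] ; pick H6
  add 0.0.0.0/0 -> H0 at depth 0
  Q 229.0.234.20: descend 11100101 ; hops seen [H0,H3] ; pick H3
  Q 62.241.64.0: descend 001111101111000101000 ; hops seen [H0,H7] ; pick H7
  add 62.0.0.0/8 -> H2 at depth 8
  Q 178.151.119.137: descend 1 ; hops seen [H0] ; pick H0

== LOOKUPS ==
["H6","H4","H6","H0","H6","H3","H7","H0"]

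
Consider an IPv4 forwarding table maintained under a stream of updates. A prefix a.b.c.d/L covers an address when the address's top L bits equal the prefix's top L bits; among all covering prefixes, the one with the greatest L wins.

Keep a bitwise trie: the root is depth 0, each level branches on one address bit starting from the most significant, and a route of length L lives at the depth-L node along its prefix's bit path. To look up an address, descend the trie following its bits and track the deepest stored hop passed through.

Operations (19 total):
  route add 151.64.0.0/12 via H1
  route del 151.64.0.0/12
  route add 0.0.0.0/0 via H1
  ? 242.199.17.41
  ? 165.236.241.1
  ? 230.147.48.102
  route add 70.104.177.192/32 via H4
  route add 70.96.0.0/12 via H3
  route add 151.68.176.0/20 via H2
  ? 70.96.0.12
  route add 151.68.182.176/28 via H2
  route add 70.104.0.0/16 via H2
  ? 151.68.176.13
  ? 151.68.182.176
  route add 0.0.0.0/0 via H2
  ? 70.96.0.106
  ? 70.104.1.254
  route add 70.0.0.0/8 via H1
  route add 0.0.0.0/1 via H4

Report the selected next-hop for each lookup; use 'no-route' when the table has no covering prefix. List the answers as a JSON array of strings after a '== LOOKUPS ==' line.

Trace:
  add 151.64.0.0/12 -> H1 at depth 12
  - 151.64.0.0/12 clear@12
  add 0.0.0.0/0 -> H1 at depth 0
  Q 242.199.17.41: descend 1 ; hops seen [H1] ; pick H1
  Q 165.236.241.1: descend 10 ; hops seen [H1] ; pick H1
  Q 230.147.48.102: descend 1 ; hops seen [H1] ; pick H1
  add 70.104.177.192/32 -> H4 at depth 32
  add 70.96.0.0/12 -> H3 at depth 12
  add 151.68.176.0/20 -> H2 at depth 20
  Q 70.96.0.12: descend 010001100110 ; hops seen [H1,H3] ; pick H3
  add 151.68.182.176/28 -> H2 at depth 28
  add 70.104.0.0/16 -> H2 at depth 16
  Q 151.68.176.13: descend 100101110100010010110 ; hops seen [H1,H2] ; pick H2
  Q 151.68.182.176: descend 1001011101000100101101101011 ; hops seen [H1,H2,H2] ; pick H2
  add 0.0.0.0/0 -> H2 at depth 0
  Q 70.96.0.106: descend 010001100110 ; hops seen [H2,H3] ; pick H3
  Q 70.104.1.254: descend 0100011001101000 ; hops seen [H2,H3,H2] ; pick H2
  add 70.0.0.0/8 -> H1 at depth 8
  add 0.0.0.0/1 -> H4 at depth 1

== LOOKUPS ==
["H1","H1","H1","H3","H2","H2","H3","H2"]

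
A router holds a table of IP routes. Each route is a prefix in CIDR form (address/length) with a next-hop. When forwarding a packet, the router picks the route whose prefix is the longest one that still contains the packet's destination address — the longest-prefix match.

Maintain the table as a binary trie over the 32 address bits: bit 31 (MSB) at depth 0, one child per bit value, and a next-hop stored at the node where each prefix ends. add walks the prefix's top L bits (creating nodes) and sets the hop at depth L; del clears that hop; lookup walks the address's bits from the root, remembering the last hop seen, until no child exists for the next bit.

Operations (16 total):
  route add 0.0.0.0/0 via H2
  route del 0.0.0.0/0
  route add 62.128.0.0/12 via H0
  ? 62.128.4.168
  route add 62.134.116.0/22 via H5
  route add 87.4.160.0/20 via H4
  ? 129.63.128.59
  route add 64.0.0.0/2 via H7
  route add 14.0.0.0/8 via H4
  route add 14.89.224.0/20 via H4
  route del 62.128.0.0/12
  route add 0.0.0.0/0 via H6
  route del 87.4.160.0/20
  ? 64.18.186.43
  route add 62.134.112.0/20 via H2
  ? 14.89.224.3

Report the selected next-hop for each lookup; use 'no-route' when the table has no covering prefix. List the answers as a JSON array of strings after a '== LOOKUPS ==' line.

Apply in order:
  add 0.0.0.0/0 -> H2 at depth 0
  del 0.0.0.0/0 (clear depth 0)
  add 62.128.0.0/12 -> H0 at depth 12
  ? 62.128.4.168  path d0:-→d1:-→d2:-→d3:-→d4:-→d5:-→d6:-→d7:-→d8:-→d9:-→d10:-→d11:-→d12:H0  best=H0
  add 62.134.116.0/22 -> H5 at depth 22
  add 87.4.160.0/20 -> H4 at depth 20
  ? 129.63.128.59  path d0:-  best=no-route
  add 64.0.0.0/2 -> H7 at depth 2
  add 14.0.0.0/8 -> H4 at depth 8
  add 14.89.224.0/20 -> H4 at depth 20
  del 62.128.0.0/12 (clear depth 12)
  add 0.0.0.0/0 -> H6 at depth 0
  del 87.4.160.0/20 (clear depth 20)
  ? 64.18.186.43  path d0:H6→d1:-→d2:H7→d3:-  best=H7
  add 62.134.112.0/20 -> H2 at depth 20
  ? 14.89.224.3  path d0:H6→d1:-→d2:-→d3:-→d4:-→d5:-→d6:-→d7:-→d8:H4→d9:-→d10:-→d11:-→d12:-→d13:-→d14:-→d15:-→d16:-→d17:-→d18:-→d19:-→d20:H4  best=H4

== LOOKUPS ==
["H0","no-route","H7","H4"]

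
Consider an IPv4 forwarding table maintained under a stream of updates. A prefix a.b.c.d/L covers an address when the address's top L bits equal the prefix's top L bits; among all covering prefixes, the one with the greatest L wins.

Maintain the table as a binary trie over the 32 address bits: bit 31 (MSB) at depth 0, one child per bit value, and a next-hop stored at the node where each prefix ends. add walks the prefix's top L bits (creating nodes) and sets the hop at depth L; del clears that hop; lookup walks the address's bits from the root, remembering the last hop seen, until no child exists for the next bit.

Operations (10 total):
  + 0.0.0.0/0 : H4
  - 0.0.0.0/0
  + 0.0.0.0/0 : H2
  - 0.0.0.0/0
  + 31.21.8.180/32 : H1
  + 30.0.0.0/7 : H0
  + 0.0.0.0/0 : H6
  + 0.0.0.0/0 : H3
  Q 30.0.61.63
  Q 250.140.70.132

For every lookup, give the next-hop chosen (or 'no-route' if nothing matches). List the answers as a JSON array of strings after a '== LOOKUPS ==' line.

Trace:
  + 0.0.0.0/0 (H4) depth=0
  - 0.0.0.0/0 clear@0
  + 0.0.0.0/0 (H2) depth=0
  - 0.0.0.0/0 clear@0
  + 31.21.8.180/32 (H1) depth=32
  + 30.0.0.0/7 (H0) depth=7
  + 0.0.0.0/0 (H6) depth=0
  + 0.0.0.0/0 (H3) depth=0
  ? 30.0.61.63  path d0:H3→d1:-→d2:-→d3:-→d4:-→d5:-→d6:-→d7:H0  best=H0
  ? 250.140.70.132  path d0:H3  best=H3

== LOOKUPS ==
["H0","H3"]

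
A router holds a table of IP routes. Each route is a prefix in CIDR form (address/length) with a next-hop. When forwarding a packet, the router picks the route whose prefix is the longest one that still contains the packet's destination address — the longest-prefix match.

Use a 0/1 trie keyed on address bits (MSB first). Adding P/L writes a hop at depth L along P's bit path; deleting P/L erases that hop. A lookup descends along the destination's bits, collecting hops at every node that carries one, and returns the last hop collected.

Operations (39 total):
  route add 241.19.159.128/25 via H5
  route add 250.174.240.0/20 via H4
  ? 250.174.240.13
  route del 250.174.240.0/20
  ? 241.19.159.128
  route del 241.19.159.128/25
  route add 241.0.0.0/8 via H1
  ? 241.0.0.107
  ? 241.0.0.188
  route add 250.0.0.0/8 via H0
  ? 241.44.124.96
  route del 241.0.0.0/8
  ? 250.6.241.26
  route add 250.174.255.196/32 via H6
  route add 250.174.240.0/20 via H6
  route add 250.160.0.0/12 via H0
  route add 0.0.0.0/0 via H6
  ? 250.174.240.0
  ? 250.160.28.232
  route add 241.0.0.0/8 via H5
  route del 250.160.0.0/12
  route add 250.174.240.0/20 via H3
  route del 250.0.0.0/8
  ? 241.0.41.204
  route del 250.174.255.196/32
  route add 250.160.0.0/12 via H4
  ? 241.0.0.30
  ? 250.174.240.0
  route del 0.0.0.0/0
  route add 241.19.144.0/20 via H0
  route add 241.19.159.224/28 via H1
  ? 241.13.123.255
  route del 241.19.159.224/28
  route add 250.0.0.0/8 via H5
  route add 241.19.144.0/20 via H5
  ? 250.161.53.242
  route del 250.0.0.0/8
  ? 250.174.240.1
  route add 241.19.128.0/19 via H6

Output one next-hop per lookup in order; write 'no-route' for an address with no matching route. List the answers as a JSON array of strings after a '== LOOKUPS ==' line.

Trace:
  + 241.19.159.128/25 (H5) depth=25
  + 250.174.240.0/20 (H4) depth=20
  Q 250.174.240.13: descend 11111010101011101111 ; hops seen [H4] ; pick H4
  del 250.174.240.0/20 (clear depth 20)
  Q 241.19.159.128: descend 1111000100010011100111111 ; hops seen [H5] ; pick H5
  del 241.19.159.128/25 (clear depth 25)
  + 241.0.0.0/8 (H1) depth=8
  Q 241.0.0.107: descend 11110001000 ; hops seen [H1] ; pick H1
  Q 241.0.0.188: descend 11110001000 ; hops seen [H1] ; pick H1
  + 250.0.0.0/8 (H0) depth=8
  Q 241.44.124.96: descend 1111000100 ; hops seen [H1] ; pick H1
  del 241.0.0.0/8 (clear depth 8)
  Q 250.6.241.26: descend 11111010 ; hops seen [H0] ; pick H0
  + 250.174.255.196/32 (H6) depth=32
  + 250.174.240.0/20 (H6) depth=20
  + 250.160.0.0/12 (H0) depth=12
  + 0.0.0.0/0 (H6) depth=0
  Q 250.174.240.0: descend 11111010101011101111 ; hops seen [H6,H0,H0,H6] ; pick H6
  Q 250.160.28.232: descend 111110101010 ; hops seen [H6,H0,H0] ; pick H0
  + 241.0.0.0/8 (H5) depth=8
  del 250.160.0.0/12 (clear depth 12)
  + 250.174.240.0/20 (H3) depth=20
  del 250.0.0.0/8 (clear depth 8)
  Q 241.0.41.204: descend 11110001000 ; hops seen [H6,H5] ; pick H5
  del 250.174.255.196/32 (clear depth 32)
  + 250.160.0.0/12 (H4) depth=12
  Q 241.0.0.30: descend 11110001000 ; hops seen [H6,H5] ; pick H5
  Q 250.174.240.0: descend 11111010101011101111 ; hops seen [H6,H4,H3] ; pick H3
  del 0.0.0.0/0 (clear depth 0)
  + 241.19.144.0/20 (H0) depth=20
  + 241.19.159.224/28 (H1) depth=28
  Q 241.13.123.255: descend 11110001000 ; hops seen [H5] ; pick H5
  del 241.19.159.224/28 (clear depth 28)
  + 250.0.0.0/8 (H5) depth=8
  + 241.19.144.0/20 (H5) depth=20
  Q 250.161.53.242: descend 111110101010 ; hops seen [H5,H4] ; pick H4
  del 250.0.0.0/8 (clear depth 8)
  Q 250.174.240.1: descend 11111010101011101111 ; hops seen [H4,H3] ; pick H3
  + 241.19.128.0/19 (H6) depth=19

== LOOKUPS ==
["H4","H5","H1","H1","H1","H0","H6","H0","H5","H5","H3","H5","H4","H3"]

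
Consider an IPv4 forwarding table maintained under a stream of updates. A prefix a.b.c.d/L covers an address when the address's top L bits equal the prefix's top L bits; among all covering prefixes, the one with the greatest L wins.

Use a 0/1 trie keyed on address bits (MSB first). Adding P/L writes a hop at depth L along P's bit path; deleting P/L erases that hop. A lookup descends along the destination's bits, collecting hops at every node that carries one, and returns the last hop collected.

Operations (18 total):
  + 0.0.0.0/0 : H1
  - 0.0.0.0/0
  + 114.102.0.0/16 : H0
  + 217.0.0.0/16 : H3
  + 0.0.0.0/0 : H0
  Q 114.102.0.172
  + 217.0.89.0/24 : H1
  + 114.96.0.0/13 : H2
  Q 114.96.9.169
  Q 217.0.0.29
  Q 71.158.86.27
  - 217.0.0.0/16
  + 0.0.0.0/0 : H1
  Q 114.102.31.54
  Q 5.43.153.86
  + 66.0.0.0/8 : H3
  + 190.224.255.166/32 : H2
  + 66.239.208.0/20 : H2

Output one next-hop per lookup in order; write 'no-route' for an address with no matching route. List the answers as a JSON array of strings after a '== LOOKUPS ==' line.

Apply in order:
  add 0.0.0.0/0 -> H1 at depth 0
  - 0.0.0.0/0 clear@0
  add 114.102.0.0/16 -> H0 at depth 16
  add 217.0.0.0/16 -> H3 at depth 16
  add 0.0.0.0/0 -> H0 at depth 0
  lookup 114.102.0.172: bits 0111001001100110 walk d0:H0→d1:-→d2:-→d3:-→d4:-→d5:-→d6:-→d7:-→d8:-→d9:-→d10:-→d11:-→d12:-→d13:-→d14:-→d15:-→d16:H0 -> H0
  add 217.0.89.0/24 -> H1 at depth 24
  add 114.96.0.0/13 -> H2 at depth 13
  lookup 114.96.9.169: bits 0111001001100 walk d0:H0→d1:-→d2:-→d3:-→d4:-→d5:-→d6:-→d7:-→d8:-→d9:-→d10:-→d11:-→d12:-→d13:H2 -> H2
  lookup 217.0.0.29: bits 11011001000000000 walk d0:H0→d1:-→d2:-→d3:-→d4:-→d5:-→d6:-→d7:-→d8:-→d9:-→d10:-→d11:-→d12:-→d13:-→d14:-→d15:-→d16:H3→d17:- -> H3
  lookup 71.158.86.27: bits 01 walk d0:H0→d1:-→d2:- -> H0
  - 217.0.0.0/16 clear@16
  add 0.0.0.0/0 -> H1 at depth 0
  lookup 114.102.31.54: bits 0111001001100110 walk d0:H1→d1:-→d2:-→d3:-→d4:-→d5:-→d6:-→d7:-→d8:-→d9:-→d10:-→d11:-→d12:-→d13:H2→d14:-→d15:-→d16:H0 -> H0
  lookup 5.43.153.86: bits 0 walk d0:H1→d1:- -> H1
  add 66.0.0.0/8 -> H3 at depth 8
  add 190.224.255.166/32 -> H2 at depth 32
  add 66.239.208.0/20 -> H2 at depth 20

== LOOKUPS ==
["H0","H2","H3","H0","H0","H1"]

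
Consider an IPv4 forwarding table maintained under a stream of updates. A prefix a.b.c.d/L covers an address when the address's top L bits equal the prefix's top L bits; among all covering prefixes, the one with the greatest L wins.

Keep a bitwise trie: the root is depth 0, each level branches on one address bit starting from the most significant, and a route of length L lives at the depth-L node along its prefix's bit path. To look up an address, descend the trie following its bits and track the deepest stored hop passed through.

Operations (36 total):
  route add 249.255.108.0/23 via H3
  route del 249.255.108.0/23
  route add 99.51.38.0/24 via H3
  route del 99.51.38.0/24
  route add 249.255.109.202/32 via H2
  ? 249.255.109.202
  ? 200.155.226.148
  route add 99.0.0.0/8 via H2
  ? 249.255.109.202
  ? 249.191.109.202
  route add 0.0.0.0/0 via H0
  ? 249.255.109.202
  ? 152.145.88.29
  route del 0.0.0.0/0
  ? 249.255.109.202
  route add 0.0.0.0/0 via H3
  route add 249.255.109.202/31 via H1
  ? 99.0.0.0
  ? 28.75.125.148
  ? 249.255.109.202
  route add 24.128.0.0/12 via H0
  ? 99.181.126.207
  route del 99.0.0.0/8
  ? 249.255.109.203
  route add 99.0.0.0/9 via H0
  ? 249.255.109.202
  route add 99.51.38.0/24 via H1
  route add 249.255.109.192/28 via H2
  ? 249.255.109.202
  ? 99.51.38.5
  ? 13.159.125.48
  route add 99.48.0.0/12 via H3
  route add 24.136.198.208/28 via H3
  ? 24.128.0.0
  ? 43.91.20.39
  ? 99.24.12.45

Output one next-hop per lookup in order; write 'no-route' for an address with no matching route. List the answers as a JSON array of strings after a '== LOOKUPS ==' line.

Apply in order:
  + 249.255.108.0/23 (H3) depth=23
  del 249.255.108.0/23 (clear depth 23)
  + 99.51.38.0/24 (H3) depth=24
  del 99.51.38.0/24 (clear depth 24)
  + 249.255.109.202/32 (H2) depth=32
  lookup 249.255.109.202: bits 11111001111111110110110111001010 walk d0:-→d1:-→d2:-→d3:-→d4:-→d5:-→d6:-→d7:-→d8:-→d9:-→d10:-→d11:-→d12:-→d13:-→d14:-→d15:-→d16:-→d17:-→d18:-→d19:-→d20:-→d21:-→d22:-→d23:-→d24:-→d25:-→d26:-→d27:-→d28:-→d29:-→d30:-→d31:-→d32:H2 -> H2
  lookup 200.155.226.148: bits 11 walk d0:-→d1:-→d2:- -> no-route
  + 99.0.0.0/8 (H2) depth=8
  lookup 249.255.109.202: bits 11111001111111110110110111001010 walk d0:-→d1:-→d2:-→d3:-→d4:-→d5:-→d6:-→d7:-→d8:-→d9:-→d10:-→d11:-→d12:-→d13:-→d14:-→d15:-→d16:-→d17:-→d18:-→d19:-→d20:-→d21:-→d22:-→d23:-→d24:-→d25:-→d26:-→d27:-→d28:-→d29:-→d30:-→d31:-→d32:H2 -> H2
  lookup 249.191.109.202: bits 111110011 walk d0:-→d1:-→d2:-→d3:-→d4:-→d5:-→d6:-→d7:-→d8:-→d9:- -> no-route
  + 0.0.0.0/0 (H0) depth=0
  lookup 249.255.109.202: bits 11111001111111110110110111001010 walk d0:H0→d1:-→d2:-→d3:-→d4:-→d5:-→d6:-→d7:-→d8:-→d9:-→d10:-→d11:-→d12:-→d13:-→d14:-→d15:-→d16:-→d17:-→d18:-→d19:-→d20:-→d21:-→d22:-→d23:-→d24:-→d25:-→d26:-→d27:-→d28:-→d29:-→d30:-→d31:-→d32:H2 -> H2
  lookup 152.145.88.29: bits 1 walk d0:H0→d1:- -> H0
  del 0.0.0.0/0 (clear depth 0)
  lookup 249.255.109.202: bits 11111001111111110110110111001010 walk d0:-→d1:-→d2:-→d3:-→d4:-→d5:-→d6:-→d7:-→d8:-→d9:-→d10:-→d11:-→d12:-→d13:-→d14:-→d15:-→d16:-→d17:-→d18:-→d19:-→d20:-→d21:-→d22:-→d23:-→d24:-→d25:-→d26:-→d27:-→d28:-→d29:-→d30:-→d31:-→d32:H2 -> H2
  + 0.0.0.0/0 (H3) depth=0
  + 249.255.109.202/31 (H1) depth=31
  lookup 99.0.0.0: bits 0110001100 walk d0:H3→d1:-→d2:-→d3:-→d4:-→d5:-→d6:-→d7:-→d8:H2→d9:-→d10:- -> H2
  lookup 28.75.125.148: bits 0 walk d0:H3→d1:- -> H3
  lookup 249.255.109.202: bits 11111001111111110110110111001010 walk d0:H3→d1:-→d2:-→d3:-→d4:-→d5:-→d6:-→d7:-→d8:-→d9:-→d10:-→d11:-→d12:-→d13:-→d14:-→d15:-→d16:-→d17:-→d18:-→d19:-→d20:-→d21:-→d22:-→d23:-→d24:-→d25:-→d26:-→d27:-→d28:-→d29:-→d30:-→d31:H1→d32:H2 -> H2
  + 24.128.0.0/12 (H0) depth=12
  lookup 99.181.126.207: bits 01100011 walk d0:H3→d1:-→d2:-→d3:-→d4:-→d5:-→d6:-→d7:-→d8:H2 -> H2
  del 99.0.0.0/8 (clear depth 8)
  lookup 249.255.109.203: bits 1111100111111111011011011100101 walk d0:H3→d1:-→d2:-→d3:-→d4:-→d5:-→d6:-→d7:-→d8:-→d9:-→d10:-→d11:-→d12:-→d13:-→d14:-→d15:-→d16:-→d17:-→d18:-→d19:-→d20:-→d21:-→d22:-→d23:-→d24:-→d25:-→d26:-→d27:-→d28:-→d29:-→d30:-→d31:H1 -> H1
  + 99.0.0.0/9 (H0) depth=9
  lookup 249.255.109.202: bits 11111001111111110110110111001010 walk d0:H3→d1:-→d2:-→d3:-→d4:-→d5:-→d6:-→d7:-→d8:-→d9:-→d10:-→d11:-→d12:-→d13:-→d14:-→d15:-→d16:-→d17:-→d18:-→d19:-→d20:-→d21:-→d22:-→d23:-→d24:-→d25:-→d26:-→d27:-→d28:-→d29:-→d30:-→d31:H1→d32:H2 -> H2
  + 99.51.38.0/24 (H1) depth=24
  + 249.255.109.192/28 (H2) depth=28
  lookup 249.255.109.202: bits 11111001111111110110110111001010 walk d0:H3→d1:-→d2:-→d3:-→d4:-→d5:-→d6:-→d7:-→d8:-→d9:-→d10:-→d11:-→d12:-→d13:-→d14:-→d15:-→d16:-→d17:-→d18:-→d19:-→d20:-→d21:-→d22:-→d23:-→d24:-→d25:-→d26:-→d27:-→d28:H2→d29:-→d30:-→d31:H1→d32:H2 -> H2
  lookup 99.51.38.5: bits 011000110011001100100110 walk d0:H3→d1:-→d2:-→d3:-→d4:-→d5:-→d6:-→d7:-→d8:-→d9:H0→d10:-→d11:-→d12:-→d13:-→d14:-→d15:-→d16:-→d17:-→d18:-→d19:-→d20:-→d21:-→d22:-→d23:-→d24:H1 -> H1
  lookup 13.159.125.48: bits 000 walk d0:H3→d1:-→d2:-→d3:- -> H3
  + 99.48.0.0/12 (H3) depth=12
  + 24.136.198.208/28 (H3) depth=28
  lookup 24.128.0.0: bits 000110001000 walk d0:H3→d1:-→d2:-→d3:-→d4:-→d5:-→d6:-→d7:-→d8:-→d9:-→d10:-→d11:-→d12:H0 -> H0
  lookup 43.91.20.39: bits 00 walk d0:H3→d1:-→d2:- -> H3
  lookup 99.24.12.45: bits 0110001100 walk d0:H3→d1:-→d2:-→d3:-→d4:-→d5:-→d6:-→d7:-→d8:-→d9:H0→d10:- -> H0

== LOOKUPS ==
["H2","no-route","H2","no-route","H2","H0","H2","H2","H3","H2","H2","H1","H2","H2","H1","H3","H0","H3","H0"]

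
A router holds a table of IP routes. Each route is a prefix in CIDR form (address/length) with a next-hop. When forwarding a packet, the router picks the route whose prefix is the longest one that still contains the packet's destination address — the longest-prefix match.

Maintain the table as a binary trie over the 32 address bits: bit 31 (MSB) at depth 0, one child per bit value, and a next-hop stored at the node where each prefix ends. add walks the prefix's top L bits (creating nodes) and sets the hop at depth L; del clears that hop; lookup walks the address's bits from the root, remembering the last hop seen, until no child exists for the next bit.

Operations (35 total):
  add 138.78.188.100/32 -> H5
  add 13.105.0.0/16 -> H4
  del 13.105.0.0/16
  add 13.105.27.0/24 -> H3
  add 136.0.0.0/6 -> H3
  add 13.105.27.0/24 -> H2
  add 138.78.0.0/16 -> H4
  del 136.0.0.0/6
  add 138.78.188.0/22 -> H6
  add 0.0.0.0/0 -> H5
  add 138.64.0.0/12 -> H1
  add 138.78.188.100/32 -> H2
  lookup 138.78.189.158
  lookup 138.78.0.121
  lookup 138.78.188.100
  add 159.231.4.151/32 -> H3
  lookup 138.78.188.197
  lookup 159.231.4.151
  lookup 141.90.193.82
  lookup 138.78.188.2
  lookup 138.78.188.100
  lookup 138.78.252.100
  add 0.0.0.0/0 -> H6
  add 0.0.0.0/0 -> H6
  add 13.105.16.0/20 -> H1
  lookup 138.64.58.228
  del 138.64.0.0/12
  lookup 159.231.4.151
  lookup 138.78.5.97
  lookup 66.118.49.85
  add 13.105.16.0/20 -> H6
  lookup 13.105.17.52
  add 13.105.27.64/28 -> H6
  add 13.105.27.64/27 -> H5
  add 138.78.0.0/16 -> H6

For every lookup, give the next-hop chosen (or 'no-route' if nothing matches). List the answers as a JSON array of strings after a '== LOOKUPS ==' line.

Apply in order:
  add 138.78.188.100/32 -> H5 at depth 32
  add 13.105.0.0/16 -> H4 at depth 16
  del 13.105.0.0/16 (clear depth 16)
  add 13.105.27.0/24 -> H3 at depth 24
  add 136.0.0.0/6 -> H3 at depth 6
  add 13.105.27.0/24 -> H2 at depth 24
  add 138.78.0.0/16 -> H4 at depth 16
  del 136.0.0.0/6 (clear depth 6)
  add 138.78.188.0/22 -> H6 at depth 22
  add 0.0.0.0/0 -> H5 at depth 0
  add 138.64.0.0/12 -> H1 at depth 12
  add 138.78.188.100/32 -> H2 at depth 32
  ? 138.78.189.158  path d0:H5→d1:-→d2:-→d3:-→d4:-→d5:-→d6:-→d7:-→d8:-→d9:-→d10:-→d11:-→d12:H1→d13:-→d14:-→d15:-→d16:H4→d17:-→d18:-→d19:-→d20:-→d21:-→d22:H6→d23:-  best=H6
  ? 138.78.0.121  path d0:H5→d1:-→d2:-→d3:-→d4:-→d5:-→d6:-→d7:-→d8:-→d9:-→d10:-→d11:-→d12:H1→d13:-→d14:-→d15:-→d16:H4  best=H4
  ? 138.78.188.100  path d0:H5→d1:-→d2:-→d3:-→d4:-→d5:-→d6:-→d7:-→d8:-→d9:-→d10:-→d11:-→d12:H1→d13:-→d14:-→d15:-→d16:H4→d17:-→d18:-→d19:-→d20:-→d21:-→d22:H6→d23:-→d24:-→d25:-→d26:-→d27:-→d28:-→d29:-→d30:-→d31:-→d32:H2  best=H2
  add 159.231.4.151/32 -> H3 at depth 32
  ? 138.78.188.197  path d0:H5→d1:-→d2:-→d3:-→d4:-→d5:-→d6:-→d7:-→d8:-→d9:-→d10:-→d11:-→d12:H1→d13:-→d14:-→d15:-→d16:H4→d17:-→d18:-→d19:-→d20:-→d21:-→d22:H6→d23:-→d24:-  best=H6
  ? 159.231.4.151  path d0:H5→d1:-→d2:-→d3:-→d4:-→d5:-→d6:-→d7:-→d8:-→d9:-→d10:-→d11:-→d12:-→d13:-→d14:-→d15:-→d16:-→d17:-→d18:-→d19:-→d20:-→d21:-→d22:-→d23:-→d24:-→d25:-→d26:-→d27:-→d28:-→d29:-→d30:-→d31:-→d32:H3  best=H3
  ? 141.90.193.82  path d0:H5→d1:-→d2:-→d3:-→d4:-→d5:-  best=H5
  ? 138.78.188.2  path d0:H5→d1:-→d2:-→d3:-→d4:-→d5:-→d6:-→d7:-→d8:-→d9:-→d10:-→d11:-→d12:H1→d13:-→d14:-→d15:-→d16:H4→d17:-→d18:-→d19:-→d20:-→d21:-→d22:H6→d23:-→d24:-→d25:-  best=H6
  ? 138.78.188.100  path d0:H5→d1:-→d2:-→d3:-→d4:-→d5:-→d6:-→d7:-→d8:-→d9:-→d10:-→d11:-→d12:H1→d13:-→d14:-→d15:-→d16:H4→d17:-→d18:-→d19:-→d20:-→d21:-→d22:H6→d23:-→d24:-→d25:-→d26:-→d27:-→d28:-→d29:-→d30:-→d31:-→d32:H2  best=H2
  ? 138.78.252.100  path d0:H5→d1:-→d2:-→d3:-→d4:-→d5:-→d6:-→d7:-→d8:-→d9:-→d10:-→d11:-→d12:H1→d13:-→d14:-→d15:-→d16:H4→d17:-  best=H4
  add 0.0.0.0/0 -> H6 at depth 0
  add 0.0.0.0/0 -> H6 at depth 0
  add 13.105.16.0/20 -> H1 at depth 20
  ? 138.64.58.228  path d0:H6→d1:-→d2:-→d3:-→d4:-→d5:-→d6:-→d7:-→d8:-→d9:-→d10:-→d11:-→d12:H1  best=H1
  del 138.64.0.0/12 (clear depth 12)
  ? 159.231.4.151  path d0:H6→d1:-→d2:-→d3:-→d4:-→d5:-→d6:-→d7:-→d8:-→d9:-→d10:-→d11:-→d12:-→d13:-→d14:-→d15:-→d16:-→d17:-→d18:-→d19:-→d20:-→d21:-→d22:-→d23:-→d24:-→d25:-→d26:-→d27:-→d28:-→d29:-→d30:-→d31:-→d32:H3  best=H3
  ? 138.78.5.97  path d0:H6→d1:-→d2:-→d3:-→d4:-→d5:-→d6:-→d7:-→d8:-→d9:-→d10:-→d11:-→d12:-→d13:-→d14:-→d15:-→d16:H4  best=H4
  ? 66.118.49.85  path d0:H6→d1:-  best=H6
  add 13.105.16.0/20 -> H6 at depth 20
  ? 13.105.17.52  path d0:H6→d1:-→d2:-→d3:-→d4:-→d5:-→d6:-→d7:-→d8:-→d9:-→d10:-→d11:-→d12:-→d13:-→d14:-→d15:-→d16:-→d17:-→d18:-→d19:-→d20:H6  best=H6
  add 13.105.27.64/28 -> H6 at depth 28
  add 13.105.27.64/27 -> H5 at depth 27
  add 138.78.0.0/16 -> H6 at depth 16

== LOOKUPS ==
["H6","H4","H2","H6","H3","H5","H6","H2","H4","H1","H3","H4","H6","H6"]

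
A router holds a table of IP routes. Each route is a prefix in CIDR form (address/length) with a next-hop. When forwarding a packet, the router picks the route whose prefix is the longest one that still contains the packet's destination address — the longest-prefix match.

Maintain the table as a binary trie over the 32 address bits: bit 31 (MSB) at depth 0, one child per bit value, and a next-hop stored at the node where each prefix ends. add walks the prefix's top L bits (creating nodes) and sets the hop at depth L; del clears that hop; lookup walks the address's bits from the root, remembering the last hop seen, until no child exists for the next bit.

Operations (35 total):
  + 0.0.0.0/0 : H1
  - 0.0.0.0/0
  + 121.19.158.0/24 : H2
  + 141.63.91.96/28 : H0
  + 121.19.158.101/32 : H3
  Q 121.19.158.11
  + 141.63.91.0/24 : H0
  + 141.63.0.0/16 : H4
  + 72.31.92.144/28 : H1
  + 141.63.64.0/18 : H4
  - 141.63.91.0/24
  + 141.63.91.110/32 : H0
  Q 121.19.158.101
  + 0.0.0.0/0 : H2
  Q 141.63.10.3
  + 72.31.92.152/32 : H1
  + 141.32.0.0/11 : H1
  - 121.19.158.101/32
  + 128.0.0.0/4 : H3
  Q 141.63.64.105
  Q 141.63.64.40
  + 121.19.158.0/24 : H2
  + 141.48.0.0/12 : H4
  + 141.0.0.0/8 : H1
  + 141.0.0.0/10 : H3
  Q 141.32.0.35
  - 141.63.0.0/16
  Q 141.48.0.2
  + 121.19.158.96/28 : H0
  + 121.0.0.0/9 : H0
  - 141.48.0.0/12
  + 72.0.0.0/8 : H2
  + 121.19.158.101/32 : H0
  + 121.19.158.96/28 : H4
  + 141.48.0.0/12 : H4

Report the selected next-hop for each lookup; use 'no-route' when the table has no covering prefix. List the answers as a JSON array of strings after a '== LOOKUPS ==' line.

Apply in order:
  add 0.0.0.0/0 -> H1 at depth 0
  del 0.0.0.0/0 (clear depth 0)
  add 121.19.158.0/24 -> H2 at depth 24
  add 141.63.91.96/28 -> H0 at depth 28
  add 121.19.158.101/32 -> H3 at depth 32
  Q 121.19.158.11: descend 0111100100010011100111100 ; hops seen [H2] ; pick H2
  add 141.63.91.0/24 -> H0 at depth 24
  add 141.63.0.0/16 -> H4 at depth 16
  add 72.31.92.144/28 -> H1 at depth 28
  add 141.63.64.0/18 -> H4 at depth 18
  del 141.63.91.0/24 (clear depth 24)
  add 141.63.91.110/32 -> H0 at depth 32
  Q 121.19.158.101: descend 01111001000100111001111001100101 ; hops seen [H2,H3] ; pick H3
  add 0.0.0.0/0 -> H2 at depth 0
  Q 141.63.10.3: descend 10001101001111110 ; hops seen [H2,H4] ; pick H4
  add 72.31.92.152/32 -> H1 at depth 32
  add 141.32.0.0/11 -> H1 at depth 11
  del 121.19.158.101/32 (clear depth 32)
  add 128.0.0.0/4 -> H3 at depth 4
  Q 141.63.64.105: descend 1000110100111111010 ; hops seen [H2,H3,H1,H4,H4] ; pick H4
  Q 141.63.64.40: descend 1000110100111111010 ; hops seen [H2,H3,H1,H4,H4] ; pick H4
  add 121.19.158.0/24 -> H2 at depth 24
  add 141.48.0.0/12 -> H4 at depth 12
  add 141.0.0.0/8 -> H1 at depth 8
  add 141.0.0.0/10 -> H3 at depth 10
  Q 141.32.0.35: descend 10001101001 ; hops seen [H2,H3,H1,H3,H1] ; pick H1
  del 141.63.0.0/16 (clear depth 16)
  Q 141.48.0.2: descend 100011010011 ; hops seen [H2,H3,H1,H3,H1,H4] ; pick H4
  add 121.19.158.96/28 -> H0 at depth 28
  add 121.0.0.0/9 -> H0 at depth 9
  del 141.48.0.0/12 (clear depth 12)
  add 72.0.0.0/8 -> H2 at depth 8
  add 121.19.158.101/32 -> H0 at depth 32
  add 121.19.158.96/28 -> H4 at depth 28
  add 141.48.0.0/12 -> H4 at depth 12

== LOOKUPS ==
["H2","H3","H4","H4","H4","H1","H4"]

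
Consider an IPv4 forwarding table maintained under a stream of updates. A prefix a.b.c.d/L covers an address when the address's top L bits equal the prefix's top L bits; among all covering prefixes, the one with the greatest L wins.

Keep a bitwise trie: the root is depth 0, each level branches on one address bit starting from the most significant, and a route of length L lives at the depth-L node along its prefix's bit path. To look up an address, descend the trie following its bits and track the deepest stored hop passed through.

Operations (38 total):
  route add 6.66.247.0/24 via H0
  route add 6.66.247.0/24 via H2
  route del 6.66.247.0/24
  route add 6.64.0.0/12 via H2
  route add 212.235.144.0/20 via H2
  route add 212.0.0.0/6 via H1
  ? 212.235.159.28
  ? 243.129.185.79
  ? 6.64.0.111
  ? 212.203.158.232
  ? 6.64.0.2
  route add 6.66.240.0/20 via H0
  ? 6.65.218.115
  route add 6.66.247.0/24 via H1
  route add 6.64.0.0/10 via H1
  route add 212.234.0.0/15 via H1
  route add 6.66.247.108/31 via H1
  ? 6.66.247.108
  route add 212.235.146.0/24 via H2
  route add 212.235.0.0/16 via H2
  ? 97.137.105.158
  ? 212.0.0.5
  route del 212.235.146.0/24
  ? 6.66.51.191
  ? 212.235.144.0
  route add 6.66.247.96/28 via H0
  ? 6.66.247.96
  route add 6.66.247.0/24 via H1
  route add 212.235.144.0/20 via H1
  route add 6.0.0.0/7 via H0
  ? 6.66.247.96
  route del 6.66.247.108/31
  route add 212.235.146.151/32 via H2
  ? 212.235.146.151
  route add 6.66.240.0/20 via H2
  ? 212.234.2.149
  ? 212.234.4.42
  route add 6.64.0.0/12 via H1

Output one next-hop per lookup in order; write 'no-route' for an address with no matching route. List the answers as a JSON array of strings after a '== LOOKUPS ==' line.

Trace:
  add 6.66.247.0/24 -> H0 at depth 24
  add 6.66.247.0/24 -> H2 at depth 24
  del 6.66.247.0/24 (clear depth 24)
  add 6.64.0.0/12 -> H2 at depth 12
  add 212.235.144.0/20 -> H2 at depth 20
  add 212.0.0.0/6 -> H1 at depth 6
  lookup 212.235.159.28: bits 11010100111010111001 walk d0:-→d1:-→d2:-→d3:-→d4:-→d5:-→d6:H1→d7:-→d8:-→d9:-→d10:-→d11:-→d12:-→d13:-→d14:-→d15:-→d16:-→d17:-→d18:-→d19:-→d20:H2 -> H2
  lookup 243.129.185.79: bits 11 walk d0:-→d1:-→d2:- -> no-route
  lookup 6.64.0.111: bits 00000110010000 walk d0:-→d1:-→d2:-→d3:-→d4:-→d5:-→d6:-→d7:-→d8:-→d9:-→d10:-→d11:-→d12:H2→d13:-→d14:- -> H2
  lookup 212.203.158.232: bits 1101010011 walk d0:-→d1:-→d2:-→d3:-→d4:-→d5:-→d6:H1→d7:-→d8:-→d9:-→d10:- -> H1
  lookup 6.64.0.2: bits 00000110010000 walk d0:-→d1:-→d2:-→d3:-→d4:-→d5:-→d6:-→d7:-→d8:-→d9:-→d10:-→d11:-→d12:H2→d13:-→d14:- -> H2
  add 6.66.240.0/20 -> H0 at depth 20
  lookup 6.65.218.115: bits 00000110010000 walk d0:-→d1:-→d2:-→d3:-→d4:-→d5:-→d6:-→d7:-→d8:-→d9:-→d10:-→d11:-→d12:H2→d13:-→d14:- -> H2
  add 6.66.247.0/24 -> H1 at depth 24
  add 6.64.0.0/10 -> H1 at depth 10
  add 212.234.0.0/15 -> H1 at depth 15
  add 6.66.247.108/31 -> H1 at depth 31
  lookup 6.66.247.108: bits 0000011001000010111101110110110 walk d0:-→d1:-→d2:-→d3:-→d4:-→d5:-→d6:-→d7:-→d8:-→d9:-→d10:H1→d11:-→d12:H2→d13:-→d14:-→d15:-→d16:-→d17:-→d18:-→d19:-→d20:H0→d21:-→d22:-→d23:-→d24:H1→d25:-→d26:-→d27:-→d28:-→d29:-→d30:-→d31:H1 -> H1
  add 212.235.146.0/24 -> H2 at depth 24
  add 212.235.0.0/16 -> H2 at depth 16
  lookup 97.137.105.158: bits 0 walk d0:-→d1:- -> no-route
  lookup 212.0.0.5: bits 11010100 walk d0:-→d1:-→d2:-→d3:-→d4:-→d5:-→d6:H1→d7:-→d8:- -> H1
  del 212.235.146.0/24 (clear depth 24)
  lookup 6.66.51.191: bits 0000011001000010 walk d0:-→d1:-→d2:-→d3:-→d4:-→d5:-→d6:-→d7:-→d8:-→d9:-→d10:H1→d11:-→d12:H2→d13:-→d14:-→d15:-→d16:- -> H2
  lookup 212.235.144.0: bits 1101010011101011100100 walk d0:-→d1:-→d2:-→d3:-→d4:-→d5:-→d6:H1→d7:-→d8:-→d9:-→d10:-→d11:-→d12:-→d13:-→d14:-→d15:H1→d16:H2→d17:-→d18:-→d19:-→d20:H2→d21:-→d22:- -> H2
  add 6.66.247.96/28 -> H0 at depth 28
  lookup 6.66.247.96: bits 0000011001000010111101110110 walk d0:-→d1:-→d2:-→d3:-→d4:-→d5:-→d6:-→d7:-→d8:-→d9:-→d10:H1→d11:-→d12:H2→d13:-→d14:-→d15:-→d16:-→d17:-→d18:-→d19:-→d20:H0→d21:-→d22:-→d23:-→d24:H1→d25:-→d26:-→d27:-→d28:H0 -> H0
  add 6.66.247.0/24 -> H1 at depth 24
  add 212.235.144.0/20 -> H1 at depth 20
  add 6.0.0.0/7 -> H0 at depth 7
  lookup 6.66.247.96: bits 0000011001000010111101110110 walk d0:-→d1:-→d2:-→d3:-→d4:-→d5:-→d6:-→d7:H0→d8:-→d9:-→d10:H1→d11:-→d12:H2→d13:-→d14:-→d15:-→d16:-→d17:-→d18:-→d19:-→d20:H0→d21:-→d22:-→d23:-→d24:H1→d25:-→d26:-→d27:-→d28:H0 -> H0
  del 6.66.247.108/31 (clear depth 31)
  add 212.235.146.151/32 -> H2 at depth 32
  lookup 212.235.146.151: bits 11010100111010111001001010010111 walk d0:-→d1:-→d2:-→d3:-→d4:-→d5:-→d6:H1→d7:-→d8:-→d9:-→d10:-→d11:-→d12:-→d13:-→d14:-→d15:H1→d16:H2→d17:-→d18:-→d19:-→d20:H1→d21:-→d22:-→d23:-→d24:-→d25:-→d26:-→d27:-→d28:-→d29:-→d30:-→d31:-→d32:H2 -> H2
  add 6.66.240.0/20 -> H2 at depth 20
  lookup 212.234.2.149: bits 110101001110101 walk d0:-→d1:-→d2:-→d3:-→d4:-→d5:-→d6:H1→d7:-→d8:-→d9:-→d10:-→d11:-→d12:-→d13:-→d14:-→d15:H1 -> H1
  lookup 212.234.4.42: bits 110101001110101 walk d0:-→d1:-→d2:-→d3:-→d4:-→d5:-→d6:H1→d7:-→d8:-→d9:-→d10:-→d11:-→d12:-→d13:-→d14:-→d15:H1 -> H1
  add 6.64.0.0/12 -> H1 at depth 12

== LOOKUPS ==
["H2","no-route","H2","H1","H2","H2","H1","no-route","H1","H2","H2","H0","H0","H2","H1","H1"]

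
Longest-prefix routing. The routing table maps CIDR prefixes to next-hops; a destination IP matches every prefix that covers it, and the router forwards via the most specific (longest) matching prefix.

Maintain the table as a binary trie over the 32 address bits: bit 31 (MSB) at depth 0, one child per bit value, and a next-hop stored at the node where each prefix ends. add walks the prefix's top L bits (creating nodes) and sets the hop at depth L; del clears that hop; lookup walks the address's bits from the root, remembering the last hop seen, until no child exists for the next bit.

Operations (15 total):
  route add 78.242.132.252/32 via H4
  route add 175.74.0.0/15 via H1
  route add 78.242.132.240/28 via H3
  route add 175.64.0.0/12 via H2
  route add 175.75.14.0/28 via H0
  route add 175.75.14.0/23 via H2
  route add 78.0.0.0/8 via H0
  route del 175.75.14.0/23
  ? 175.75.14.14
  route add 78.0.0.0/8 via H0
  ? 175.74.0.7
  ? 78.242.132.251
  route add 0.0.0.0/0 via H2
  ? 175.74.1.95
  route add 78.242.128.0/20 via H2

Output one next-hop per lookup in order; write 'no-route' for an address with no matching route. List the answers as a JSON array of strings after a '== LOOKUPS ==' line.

Apply in order:
  + 78.242.132.252/32 (H4) depth=32
  + 175.74.0.0/15 (H1) depth=15
  + 78.242.132.240/28 (H3) depth=28
  + 175.64.0.0/12 (H2) depth=12
  + 175.75.14.0/28 (H0) depth=28
  + 175.75.14.0/23 (H2) depth=23
  + 78.0.0.0/8 (H0) depth=8
  del 175.75.14.0/23 (clear depth 23)
  ? 175.75.14.14  path d0:-→d1:-→d2:-→d3:-→d4:-→d5:-→d6:-→d7:-→d8:-→d9:-→d10:-→d11:-→d12:H2→d13:-→d14:-→d15:H1→d16:-→d17:-→d18:-→d19:-→d20:-→d21:-→d22:-→d23:-→d24:-→d25:-→d26:-→d27:-→d28:H0  best=H0
  + 78.0.0.0/8 (H0) depth=8
  ? 175.74.0.7  path d0:-→d1:-→d2:-→d3:-→d4:-→d5:-→d6:-→d7:-→d8:-→d9:-→d10:-→d11:-→d12:H2→d13:-→d14:-→d15:H1  best=H1
  ? 78.242.132.251  path d0:-→d1:-→d2:-→d3:-→d4:-→d5:-→d6:-→d7:-→d8:H0→d9:-→d10:-→d11:-→d12:-→d13:-→d14:-→d15:-→d16:-→d17:-→d18:-→d19:-→d20:-→d21:-→d22:-→d23:-→d24:-→d25:-→d26:-→d27:-→d28:H3→d29:-  best=H3
  + 0.0.0.0/0 (H2) depth=0
  ? 175.74.1.95  path d0:H2→d1:-→d2:-→d3:-→d4:-→d5:-→d6:-→d7:-→d8:-→d9:-→d10:-→d11:-→d12:H2→d13:-→d14:-→d15:H1  best=H1
  + 78.242.128.0/20 (H2) depth=20

== LOOKUPS ==
["H0","H1","H3","H1"]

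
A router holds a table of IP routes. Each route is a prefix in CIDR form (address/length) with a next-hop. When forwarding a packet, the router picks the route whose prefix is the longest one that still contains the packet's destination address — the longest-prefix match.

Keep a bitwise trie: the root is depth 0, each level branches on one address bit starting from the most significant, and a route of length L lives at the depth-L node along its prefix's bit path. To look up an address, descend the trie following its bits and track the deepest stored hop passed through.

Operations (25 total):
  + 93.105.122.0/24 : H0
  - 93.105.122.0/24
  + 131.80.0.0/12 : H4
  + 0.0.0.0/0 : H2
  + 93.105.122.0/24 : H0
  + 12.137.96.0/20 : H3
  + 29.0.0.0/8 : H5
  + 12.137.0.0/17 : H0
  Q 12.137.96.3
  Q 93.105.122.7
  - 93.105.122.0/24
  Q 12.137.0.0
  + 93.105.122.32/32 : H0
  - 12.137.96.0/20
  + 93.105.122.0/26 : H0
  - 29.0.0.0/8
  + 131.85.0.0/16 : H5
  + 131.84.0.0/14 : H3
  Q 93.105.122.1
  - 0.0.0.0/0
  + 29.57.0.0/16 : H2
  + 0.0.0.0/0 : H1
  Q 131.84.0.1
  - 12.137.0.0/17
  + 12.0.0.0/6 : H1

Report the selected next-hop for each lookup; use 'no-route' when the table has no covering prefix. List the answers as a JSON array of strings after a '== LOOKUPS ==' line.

Process each operation:
  add 93.105.122.0/24 -> H0 at depth 24
  - 93.105.122.0/24 clear@24
  add 131.80.0.0/12 -> H4 at depth 12
  add 0.0.0.0/0 -> H2 at depth 0
  add 93.105.122.0/24 -> H0 at depth 24
  add 12.137.96.0/20 -> H3 at depth 20
  add 29.0.0.0/8 -> H5 at depth 8
  add 12.137.0.0/17 -> H0 at depth 17
  Q 12.137.96.3: descend 00001100100010010110 ; hops seen [H2,H0,H3] ; pick H3
  Q 93.105.122.7: descend 010111010110100101111010 ; hops seen [H2,H0] ; pick H0
  - 93.105.122.0/24 clear@24
  Q 12.137.0.0: descend 00001100100010010 ; hops seen [H2,H0] ; pick H0
  add 93.105.122.32/32 -> H0 at depth 32
  - 12.137.96.0/20 clear@20
  add 93.105.122.0/26 -> H0 at depth 26
  - 29.0.0.0/8 clear@8
  add 131.85.0.0/16 -> H5 at depth 16
  add 131.84.0.0/14 -> H3 at depth 14
  Q 93.105.122.1: descend 01011101011010010111101000 ; hops seen [H2,H0] ; pick H0
  - 0.0.0.0/0 clear@0
  add 29.57.0.0/16 -> H2 at depth 16
  add 0.0.0.0/0 -> H1 at depth 0
  Q 131.84.0.1: descend 100000110101010 ; hops seen [H1,H4,H3] ; pick H3
  - 12.137.0.0/17 clear@17
  add 12.0.0.0/6 -> H1 at depth 6

== LOOKUPS ==
["H3","H0","H0","H0","H3"]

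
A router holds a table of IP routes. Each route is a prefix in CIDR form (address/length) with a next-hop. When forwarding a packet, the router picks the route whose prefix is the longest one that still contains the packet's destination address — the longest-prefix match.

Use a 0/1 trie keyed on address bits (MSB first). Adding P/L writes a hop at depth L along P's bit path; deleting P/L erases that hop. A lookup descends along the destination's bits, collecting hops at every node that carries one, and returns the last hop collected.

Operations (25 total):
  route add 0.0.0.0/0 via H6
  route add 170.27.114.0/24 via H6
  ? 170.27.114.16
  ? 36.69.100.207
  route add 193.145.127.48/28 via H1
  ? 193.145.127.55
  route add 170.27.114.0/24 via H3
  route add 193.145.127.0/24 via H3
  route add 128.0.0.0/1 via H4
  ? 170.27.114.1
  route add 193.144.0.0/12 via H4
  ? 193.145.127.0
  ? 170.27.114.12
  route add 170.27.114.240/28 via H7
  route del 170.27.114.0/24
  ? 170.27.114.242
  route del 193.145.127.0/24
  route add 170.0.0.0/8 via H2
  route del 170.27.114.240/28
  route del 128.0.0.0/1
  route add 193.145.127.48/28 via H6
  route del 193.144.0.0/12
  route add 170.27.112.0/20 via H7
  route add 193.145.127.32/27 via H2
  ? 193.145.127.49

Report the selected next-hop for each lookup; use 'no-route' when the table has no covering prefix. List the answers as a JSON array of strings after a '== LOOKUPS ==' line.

Apply in order:
  add 0.0.0.0/0 -> H6 at depth 0
  add 170.27.114.0/24 -> H6 at depth 24
  Q 170.27.114.16: descend 101010100001101101110010 ; hops seen [H6,H6] ; pick H6
  Q 36.69.100.207: descend ε ; hops seen [H6] ; pick H6
  add 193.145.127.48/28 -> H1 at depth 28
  Q 193.145.127.55: descend 1100000110010001011111110011 ; hops seen [H6,H1] ; pick H1
  add 170.27.114.0/24 -> H3 at depth 24
  add 193.145.127.0/24 -> H3 at depth 24
  add 128.0.0.0/1 -> H4 at depth 1
  Q 170.27.114.1: descend 101010100001101101110010 ; hops seen [H6,H4,H3] ; pick H3
  add 193.144.0.0/12 -> H4 at depth 12
  Q 193.145.127.0: descend 11000001100100010111111100 ; hops seen [H6,H4,H4,H3] ; pick H3
  Q 170.27.114.12: descend 101010100001101101110010 ; hops seen [H6,H4,H3] ; pick H3
  add 170.27.114.240/28 -> H7 at depth 28
  del 170.27.114.0/24 (clear depth 24)
  Q 170.27.114.242: descend 1010101000011011011100101111 ; hops seen [H6,H4,H7] ; pick H7
  del 193.145.127.0/24 (clear depth 24)
  add 170.0.0.0/8 -> H2 at depth 8
  del 170.27.114.240/28 (clear depth 28)
  del 128.0.0.0/1 (clear depth 1)
  add 193.145.127.48/28 -> H6 at depth 28
  del 193.144.0.0/12 (clear depth 12)
  add 170.27.112.0/20 -> H7 at depth 20
  add 193.145.127.32/27 -> H2 at depth 27
  Q 193.145.127.49: descend 1100000110010001011111110011 ; hops seen [H6,H2,H6] ; pick H6

== LOOKUPS ==
["H6","H6","H1","H3","H3","H3","H7","H6"]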